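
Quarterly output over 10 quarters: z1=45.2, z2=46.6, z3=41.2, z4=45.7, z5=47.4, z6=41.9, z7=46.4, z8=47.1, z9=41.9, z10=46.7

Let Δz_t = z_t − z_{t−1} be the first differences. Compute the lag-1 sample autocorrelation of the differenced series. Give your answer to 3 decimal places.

-0.535

First differences Δz: 1.4, -5.4, 4.5, 1.7, -5.5, 4.5, 0.7, -5.2, 4.8
Mean of differences = 0.1667
Numerator Σ(Δz_t−Δz̄)(Δz_{t+1}−Δz̄) = -83.0044
Denominator Σ(Δz_t−Δz̄)² = 155.0800
r_1(Δz) = -83.0044 / 155.0800 = -0.535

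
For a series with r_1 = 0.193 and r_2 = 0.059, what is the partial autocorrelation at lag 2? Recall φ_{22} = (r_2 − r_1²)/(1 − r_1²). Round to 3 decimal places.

φ_{22} = (r_2 − r_1²) / (1 − r_1²)
r_1² = (0.193)² = 0.037249
Numerator = 0.059 − 0.0372 = 0.0218; denominator = 1 − 0.0372 = 0.9628
φ_{22} = 0.0218 / 0.9628 = 0.023

0.023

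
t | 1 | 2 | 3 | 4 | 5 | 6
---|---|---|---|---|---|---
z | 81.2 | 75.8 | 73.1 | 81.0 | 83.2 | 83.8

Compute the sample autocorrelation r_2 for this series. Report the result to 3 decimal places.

Mean z̄ = (81.2 + 75.8 + 73.1 + 81.0 + 83.2 + 83.8)/6 = 79.6833
Deviations from mean: 1.5167, -3.8833, -6.5833, 1.3167, 3.5167, 4.1167
Numerator Σ_{t=1}^{4}(z_t−z̄)(z_{t+2}−z̄) = -32.8289
Denominator Σ(z_t−z̄)² = 91.7683
r_2 = -32.8289 / 91.7683 = -0.358

-0.358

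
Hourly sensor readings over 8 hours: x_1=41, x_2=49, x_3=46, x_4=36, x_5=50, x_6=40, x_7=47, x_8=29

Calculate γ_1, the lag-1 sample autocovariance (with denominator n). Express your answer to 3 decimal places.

-18.258

Mean x̄ = (41 + 49 + 46 + 36 + 50 + 40 + 47 + 29)/8 = 42.2500
Σ_{t=1}^{7}(x_t−x̄)(x_{t+1}−x̄) = -146.0625
γ_1 = -146.0625 / 8 = -18.258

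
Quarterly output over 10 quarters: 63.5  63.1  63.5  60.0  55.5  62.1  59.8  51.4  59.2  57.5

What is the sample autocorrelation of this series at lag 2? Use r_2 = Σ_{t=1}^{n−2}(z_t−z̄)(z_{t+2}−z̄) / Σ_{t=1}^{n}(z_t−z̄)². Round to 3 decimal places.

-0.020

Mean z̄ = (63.5 + 63.1 + 63.5 + 60.0 + 55.5 + 62.1 + 59.8 + 51.4 + 59.2 + 57.5)/10 = 59.5600
Numerator Σ_{t=1}^{8}(z_t−z̄)(z_{t+2}−z̄) = -2.7752
Denominator Σ(z_t−z̄)² = 137.7240
r_2 = -2.7752 / 137.7240 = -0.020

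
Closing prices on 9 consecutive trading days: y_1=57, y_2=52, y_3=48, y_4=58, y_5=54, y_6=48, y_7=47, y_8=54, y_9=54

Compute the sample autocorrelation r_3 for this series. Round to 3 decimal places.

0.075

Mean ȳ = (57 + 52 + 48 + 58 + 54 + 48 + 47 + 54 + 54)/9 = 52.4444
Σ(y_t−ȳ)(y_{t+3}−ȳ) = (25.3086) + (-0.6914) + (19.7531) + (-30.2469) + (2.4198) + (-6.9136) = 9.6296
Denominator Σ(y_t−ȳ)² = 128.2222
r_3 = 9.6296 / 128.2222 = 0.075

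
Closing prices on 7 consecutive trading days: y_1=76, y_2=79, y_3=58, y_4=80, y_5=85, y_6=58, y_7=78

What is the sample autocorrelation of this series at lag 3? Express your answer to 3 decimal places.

Mean ȳ = (76 + 79 + 58 + 80 + 85 + 58 + 78)/7 = 73.4286
Σ(y_t−ȳ)(y_{t+3}−ȳ) = (16.8980) + (64.4694) + (238.0408) + (30.0408) = 349.4490
Denominator Σ(y_t−ȳ)² = 711.7143
r_3 = 349.4490 / 711.7143 = 0.491

0.491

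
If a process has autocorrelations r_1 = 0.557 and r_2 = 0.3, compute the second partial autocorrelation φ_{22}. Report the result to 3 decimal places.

φ_{22} = (r_2 − r_1²) / (1 − r_1²)
r_1² = (0.557)² = 0.310249
Numerator = 0.3 − 0.3102 = -0.0102; denominator = 1 − 0.3102 = 0.6898
φ_{22} = -0.0102 / 0.6898 = -0.015

-0.015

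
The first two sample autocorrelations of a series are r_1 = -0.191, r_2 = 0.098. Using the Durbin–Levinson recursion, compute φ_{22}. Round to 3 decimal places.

0.064

φ_{22} = (r_2 − r_1²) / (1 − r_1²)
r_1² = (-0.191)² = 0.036481
Numerator = 0.098 − 0.0365 = 0.0615; denominator = 1 − 0.0365 = 0.9635
φ_{22} = 0.0615 / 0.9635 = 0.064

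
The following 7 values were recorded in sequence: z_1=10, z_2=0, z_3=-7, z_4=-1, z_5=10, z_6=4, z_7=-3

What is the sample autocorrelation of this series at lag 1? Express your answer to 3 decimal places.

0.041

Mean z̄ = (10 + 0 − 7 − 1 + 10 + 4 − 3)/7 = 1.8571
Deviations from mean: 8.1429, -1.8571, -8.8571, -2.8571, 8.1429, 2.1429, -4.8571
Σ(z_t−z̄)(z_{t+1}−z̄) = (-15.1224) + (16.4490) + (25.3061) + (-23.2653) + (17.4490) + (-10.4082) = 10.4082
Denominator Σ(z_t−z̄)² = 250.8571
r_1 = 10.4082 / 250.8571 = 0.041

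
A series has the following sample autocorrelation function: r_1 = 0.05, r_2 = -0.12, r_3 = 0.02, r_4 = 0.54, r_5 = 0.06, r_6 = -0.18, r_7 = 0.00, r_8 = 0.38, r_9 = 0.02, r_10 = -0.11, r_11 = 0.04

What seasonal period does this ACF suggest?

4

The largest autocorrelation is r_4 = 0.54, with a weaker echo at lag 8 (0.38); the remaining lags stay at or below 0.06.
The dominant spike at lag 4 indicates a seasonal period of 4.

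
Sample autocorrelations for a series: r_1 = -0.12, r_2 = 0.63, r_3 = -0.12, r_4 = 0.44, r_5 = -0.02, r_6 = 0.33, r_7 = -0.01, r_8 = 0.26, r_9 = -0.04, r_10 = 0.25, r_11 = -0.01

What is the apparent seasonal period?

2

The largest autocorrelation is r_2 = 0.63, with weaker echoes at lags 4 (0.44), 6 (0.33), 8 (0.26) and 10 (0.25); the remaining lags stay at or below -0.01.
The dominant spike at lag 2 indicates a seasonal period of 2.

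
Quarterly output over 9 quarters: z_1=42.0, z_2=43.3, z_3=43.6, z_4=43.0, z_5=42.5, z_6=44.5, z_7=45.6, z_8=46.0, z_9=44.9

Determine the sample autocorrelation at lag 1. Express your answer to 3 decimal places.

0.559

Mean z̄ = (42.0 + 43.3 + 43.6 + 43.0 + 42.5 + 44.5 + 45.6 + 46.0 + 44.9)/9 = 43.9333
Numerator Σ_{t=1}^{8}(z_t−z̄)(z_{t+1}−z̄) = 8.6589
Denominator Σ(z_t−z̄)² = 15.4800
r_1 = 8.6589 / 15.4800 = 0.559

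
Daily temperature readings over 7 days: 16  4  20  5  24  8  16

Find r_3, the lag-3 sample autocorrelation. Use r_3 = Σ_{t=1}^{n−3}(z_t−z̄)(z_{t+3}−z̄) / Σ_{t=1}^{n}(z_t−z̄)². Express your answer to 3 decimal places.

-0.503

Mean z̄ = (16 + 4 + 20 + 5 + 24 + 8 + 16)/7 = 13.2857
Σ(z_t−z̄)(z_{t+3}−z̄) = (-22.4898) + (-99.4898) + (-35.4898) + (-22.4898) = -179.9592
Denominator Σ(z_t−z̄)² = 357.4286
r_3 = -179.9592 / 357.4286 = -0.503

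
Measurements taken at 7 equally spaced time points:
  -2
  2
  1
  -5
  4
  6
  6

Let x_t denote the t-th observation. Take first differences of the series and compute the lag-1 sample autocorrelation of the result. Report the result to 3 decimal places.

-0.323

First differences Δx: 4, -1, -6, 9, 2, 0
Mean of differences = 1.3333
Numerator Σ(Δx_t−Δx̄)(Δx_{t+1}−Δx̄) = -41.1111
Denominator Σ(Δx_t−Δx̄)² = 127.3333
r_1(Δx) = -41.1111 / 127.3333 = -0.323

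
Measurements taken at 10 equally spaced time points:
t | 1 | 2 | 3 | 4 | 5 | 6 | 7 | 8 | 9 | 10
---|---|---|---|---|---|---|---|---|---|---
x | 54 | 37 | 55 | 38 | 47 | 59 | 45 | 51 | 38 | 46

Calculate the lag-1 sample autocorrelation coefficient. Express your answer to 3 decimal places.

-0.520

Mean x̄ = (54 + 37 + 55 + 38 + 47 + 59 + 45 + 51 + 38 + 46)/10 = 47.0000
Numerator Σ_{t=1}^{9}(x_t−x̄)(x_{t+1}−x̄) = -281.0000
Denominator Σ(x_t−x̄)² = 540.0000
r_1 = -281.0000 / 540.0000 = -0.520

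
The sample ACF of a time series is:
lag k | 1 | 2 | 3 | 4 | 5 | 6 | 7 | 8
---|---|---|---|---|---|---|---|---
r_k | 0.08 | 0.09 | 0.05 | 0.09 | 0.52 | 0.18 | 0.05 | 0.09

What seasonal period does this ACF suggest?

5

The largest autocorrelation is r_5 = 0.52; the remaining lags stay at or below 0.18.
The dominant spike at lag 5 indicates a seasonal period of 5.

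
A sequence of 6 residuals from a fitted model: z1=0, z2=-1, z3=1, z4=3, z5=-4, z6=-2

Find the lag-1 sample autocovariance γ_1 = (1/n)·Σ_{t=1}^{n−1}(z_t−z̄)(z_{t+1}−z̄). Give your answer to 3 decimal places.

-0.458

Mean z̄ = (0 − 1 + 1 + 3 − 4 − 2)/6 = -0.5000
Σ_{t=1}^{5}(z_t−z̄)(z_{t+1}−z̄) = -2.7500
γ_1 = -2.7500 / 6 = -0.458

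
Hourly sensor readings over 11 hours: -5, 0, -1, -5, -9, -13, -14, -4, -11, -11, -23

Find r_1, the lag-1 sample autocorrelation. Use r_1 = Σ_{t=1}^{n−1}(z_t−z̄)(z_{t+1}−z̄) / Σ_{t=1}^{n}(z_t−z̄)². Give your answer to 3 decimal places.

0.344

Mean z̄ = (-5 + 0 − 1 − 5 − 9 − 13 − 14 − 4 − 11 − 11 − 23)/11 = -8.7273
Numerator Σ_{t=1}^{10}(z_t−z̄)(z_{t+1}−z̄) = 153.3802
Denominator Σ(z_t−z̄)² = 446.1818
r_1 = 153.3802 / 446.1818 = 0.344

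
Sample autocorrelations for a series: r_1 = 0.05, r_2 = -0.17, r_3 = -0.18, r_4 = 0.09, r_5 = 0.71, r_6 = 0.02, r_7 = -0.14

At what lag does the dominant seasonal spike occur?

5

The largest autocorrelation is r_5 = 0.71; the remaining lags stay at or below 0.09.
The dominant spike at lag 5 indicates a seasonal period of 5.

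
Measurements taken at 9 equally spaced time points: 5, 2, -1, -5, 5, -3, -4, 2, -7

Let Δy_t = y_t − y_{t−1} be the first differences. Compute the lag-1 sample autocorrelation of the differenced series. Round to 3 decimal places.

First differences Δy: -3, -3, -4, 10, -8, -1, 6, -9
Mean of differences = -1.5000
Numerator Σ(Δy_t−Δȳ)(Δy_{t+1}−Δȳ) = -153.2500
Denominator Σ(Δy_t−Δȳ)² = 298.0000
r_1(Δy) = -153.2500 / 298.0000 = -0.514

-0.514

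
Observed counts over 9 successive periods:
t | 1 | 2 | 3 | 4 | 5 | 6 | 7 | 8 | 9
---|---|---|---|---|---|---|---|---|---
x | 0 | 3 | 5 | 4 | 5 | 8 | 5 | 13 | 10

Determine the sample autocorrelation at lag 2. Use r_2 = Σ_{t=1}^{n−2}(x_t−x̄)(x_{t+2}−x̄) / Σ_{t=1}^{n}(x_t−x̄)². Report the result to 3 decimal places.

Mean x̄ = (0 + 3 + 5 + 4 + 5 + 8 + 5 + 13 + 10)/9 = 5.8889
Σ(x_t−x̄)(x_{t+2}−x̄) = (5.2346) + (5.4568) + (0.7901) + (-3.9877) + (0.7901) + (15.0123) + (-3.6543) = 19.6420
Denominator Σ(x_t−x̄)² = 120.8889
r_2 = 19.6420 / 120.8889 = 0.162

0.162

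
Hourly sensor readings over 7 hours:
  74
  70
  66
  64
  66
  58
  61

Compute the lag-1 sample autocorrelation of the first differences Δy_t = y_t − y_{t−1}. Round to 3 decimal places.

First differences Δy: -4, -4, -2, 2, -8, 3
Mean of differences = -2.1667
Numerator Σ(Δy_t−Δȳ)(Δy_{t+1}−Δȳ) = -50.6944
Denominator Σ(Δy_t−Δȳ)² = 84.8333
r_1(Δy) = -50.6944 / 84.8333 = -0.598

-0.598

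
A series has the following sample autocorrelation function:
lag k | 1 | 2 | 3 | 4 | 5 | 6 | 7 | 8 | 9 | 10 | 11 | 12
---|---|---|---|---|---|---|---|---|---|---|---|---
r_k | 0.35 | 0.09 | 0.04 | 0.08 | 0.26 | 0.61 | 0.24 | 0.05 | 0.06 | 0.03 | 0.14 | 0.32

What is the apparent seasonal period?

The largest autocorrelation is r_6 = 0.61; the remaining lags stay at or below 0.35. The elevated value at lag 1 (0.35), dropping to 0.09 at lag 2, reflects decaying short-term dependence rather than seasonality.
The dominant spike at lag 6 indicates a seasonal period of 6.

6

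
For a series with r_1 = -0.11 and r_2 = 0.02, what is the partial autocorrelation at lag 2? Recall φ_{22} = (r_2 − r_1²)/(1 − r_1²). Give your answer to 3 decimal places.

φ_{22} = (r_2 − r_1²) / (1 − r_1²)
r_1² = (-0.11)² = 0.0121
Numerator = 0.02 − 0.0121 = 0.0079; denominator = 1 − 0.0121 = 0.9879
φ_{22} = 0.0079 / 0.9879 = 0.008

0.008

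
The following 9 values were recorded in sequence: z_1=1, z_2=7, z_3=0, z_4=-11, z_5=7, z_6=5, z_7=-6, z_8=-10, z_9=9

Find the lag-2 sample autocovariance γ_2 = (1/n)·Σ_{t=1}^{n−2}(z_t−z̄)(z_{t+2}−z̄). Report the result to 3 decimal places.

Mean z̄ = (1 + 7 + 0 − 11 + 7 + 5 − 6 − 10 + 9)/9 = 0.2222
Σ_{t=1}^{7}(z_t−z̄)(z_{t+2}−z̄) = -276.9877
γ_2 = -276.9877 / 9 = -30.776

-30.776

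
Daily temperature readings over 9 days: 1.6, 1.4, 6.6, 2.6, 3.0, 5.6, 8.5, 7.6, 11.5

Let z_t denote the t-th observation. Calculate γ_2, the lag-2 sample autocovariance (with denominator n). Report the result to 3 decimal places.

Mean z̄ = (1.6 + 1.4 + 6.6 + 2.6 + 3.0 + 5.6 + 8.5 + 7.6 + 11.5)/9 = 5.3778
Σ_{t=1}^{7}(z_t−z̄)(z_{t+2}−z̄) = 15.0935
γ_2 = 15.0935 / 9 = 1.677

1.677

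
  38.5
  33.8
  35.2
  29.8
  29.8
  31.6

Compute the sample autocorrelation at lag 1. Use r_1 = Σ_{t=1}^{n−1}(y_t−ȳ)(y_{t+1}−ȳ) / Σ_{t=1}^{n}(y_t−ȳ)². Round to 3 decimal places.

Mean ȳ = (38.5 + 33.8 + 35.2 + 29.8 + 29.8 + 31.6)/6 = 33.1167
Deviations from mean: 5.3833, 0.6833, 2.0833, -3.3167, -3.3167, -1.5167
Numerator Σ_{t=1}^{5}(y_t−ȳ)(y_{t+1}−ȳ) = 14.2231
Denominator Σ(y_t−ȳ)² = 58.0883
r_1 = 14.2231 / 58.0883 = 0.245

0.245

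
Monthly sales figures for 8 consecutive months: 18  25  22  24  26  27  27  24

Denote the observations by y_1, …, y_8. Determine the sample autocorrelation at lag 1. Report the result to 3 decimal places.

Mean ȳ = (18 + 25 + 22 + 24 + 26 + 27 + 27 + 24)/8 = 24.1250
Deviations from mean: -6.1250, 0.8750, -2.1250, -0.1250, 1.8750, 2.8750, 2.8750, -0.1250
Σ(y_t−ȳ)(y_{t+1}−ȳ) = (-5.3594) + (-1.8594) + (0.2656) + (-0.2344) + (5.3906) + (8.2656) + (-0.3594) = 6.1094
Denominator Σ(y_t−ȳ)² = 62.8750
r_1 = 6.1094 / 62.8750 = 0.097

0.097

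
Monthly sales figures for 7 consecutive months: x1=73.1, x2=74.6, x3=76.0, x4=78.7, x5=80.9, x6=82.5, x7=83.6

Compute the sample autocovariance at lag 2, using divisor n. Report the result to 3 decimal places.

2.823

Mean x̄ = (73.1 + 74.6 + 76.0 + 78.7 + 80.9 + 82.5 + 83.6)/7 = 78.4857
Σ_{t=1}^{5}(x_t−x̄)(x_{t+2}−x̄) = 19.7610
γ_2 = 19.7610 / 7 = 2.823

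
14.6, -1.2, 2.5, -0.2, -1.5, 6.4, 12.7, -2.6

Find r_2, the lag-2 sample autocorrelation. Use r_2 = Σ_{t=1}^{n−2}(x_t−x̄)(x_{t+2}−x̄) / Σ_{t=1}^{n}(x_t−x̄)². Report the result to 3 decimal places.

-0.194

Mean x̄ = (14.6 − 1.2 + 2.5 − 0.2 − 1.5 + 6.4 + 12.7 − 2.6)/8 = 3.8375
Numerator Σ_{t=1}^{6}(x_t−x̄)(x_{t+2}−x̄) = -61.0628
Denominator Σ(x_t−x̄)² = 314.3388
r_2 = -61.0628 / 314.3388 = -0.194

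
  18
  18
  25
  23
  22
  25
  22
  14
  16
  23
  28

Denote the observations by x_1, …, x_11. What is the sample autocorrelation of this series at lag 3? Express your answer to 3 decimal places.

-0.360

Mean x̄ = (18 + 18 + 25 + 23 + 22 + 25 + 22 + 14 + 16 + 23 + 28)/11 = 21.2727
Numerator Σ_{t=1}^{8}(x_t−x̄)(x_{t+3}−x̄) = -65.4959
Denominator Σ(x_t−x̄)² = 182.1818
r_3 = -65.4959 / 182.1818 = -0.360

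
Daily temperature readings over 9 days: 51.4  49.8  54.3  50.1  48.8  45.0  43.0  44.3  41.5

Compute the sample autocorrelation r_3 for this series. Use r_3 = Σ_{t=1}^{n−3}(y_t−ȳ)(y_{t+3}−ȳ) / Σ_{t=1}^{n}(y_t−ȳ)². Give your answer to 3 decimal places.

-0.033

Mean ȳ = (51.4 + 49.8 + 54.3 + 50.1 + 48.8 + 45.0 + 43.0 + 44.3 + 41.5)/9 = 47.5778
Σ(y_t−ȳ)(y_{t+3}−ȳ) = (9.6405) + (2.7160) + (-17.3284) + (-11.5462) + (-4.0062) + (15.6672) = -4.8570
Denominator Σ(y_t−ȳ)² = 147.8756
r_3 = -4.8570 / 147.8756 = -0.033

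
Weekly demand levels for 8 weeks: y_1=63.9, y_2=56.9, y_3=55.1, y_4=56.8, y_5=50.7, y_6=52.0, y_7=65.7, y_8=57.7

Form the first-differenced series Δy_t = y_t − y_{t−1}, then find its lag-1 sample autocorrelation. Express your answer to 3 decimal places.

-0.275

First differences Δy: -7.0, -1.8, 1.7, -6.1, 1.3, 13.7, -8.0
Mean of differences = -0.8857
Numerator Σ(Δy_t−Δȳ)(Δy_{t+1}−Δȳ) = -93.5402
Denominator Σ(Δy_t−Δȳ)² = 340.2286
r_1(Δy) = -93.5402 / 340.2286 = -0.275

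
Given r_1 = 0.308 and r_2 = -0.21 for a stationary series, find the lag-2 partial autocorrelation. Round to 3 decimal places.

-0.337

φ_{22} = (r_2 − r_1²) / (1 − r_1²)
r_1² = (0.308)² = 0.094864
Numerator = -0.21 − 0.0949 = -0.3049; denominator = 1 − 0.0949 = 0.9051
φ_{22} = -0.3049 / 0.9051 = -0.337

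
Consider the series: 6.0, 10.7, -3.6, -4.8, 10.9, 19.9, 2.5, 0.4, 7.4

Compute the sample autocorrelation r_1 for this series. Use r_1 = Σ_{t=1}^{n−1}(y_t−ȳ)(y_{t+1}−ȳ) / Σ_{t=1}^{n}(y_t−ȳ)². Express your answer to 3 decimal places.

0.068

Mean ȳ = (6.0 + 10.7 − 3.6 − 4.8 + 10.9 + 19.9 + 2.5 + 0.4 + 7.4)/9 = 5.4889
Numerator Σ_{t=1}^{8}(y_t−ȳ)(y_{t+1}−ȳ) = 33.5321
Denominator Σ(y_t−ȳ)² = 491.3289
r_1 = 33.5321 / 491.3289 = 0.068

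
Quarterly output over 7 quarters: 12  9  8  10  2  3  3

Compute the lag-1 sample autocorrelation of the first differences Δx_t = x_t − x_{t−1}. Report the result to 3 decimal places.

-0.523

First differences Δx: -3, -1, 2, -8, 1, 0
Mean of differences = -1.5000
Numerator Σ(Δx_t−Δx̄)(Δx_{t+1}−Δx̄) = -34.2500
Denominator Σ(Δx_t−Δx̄)² = 65.5000
r_1(Δx) = -34.2500 / 65.5000 = -0.523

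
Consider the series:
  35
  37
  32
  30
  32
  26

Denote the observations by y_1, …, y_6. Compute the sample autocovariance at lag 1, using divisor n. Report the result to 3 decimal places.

Mean ȳ = (35 + 37 + 32 + 30 + 32 + 26)/6 = 32.0000
Deviations: 3.0000, 5.0000, 0.0000, -2.0000, 0.0000, -6.0000
Σ_{t=1}^{5}(y_t−ȳ)(y_{t+1}−ȳ) = 15.0000
γ_1 = 15.0000 / 6 = 2.500

2.500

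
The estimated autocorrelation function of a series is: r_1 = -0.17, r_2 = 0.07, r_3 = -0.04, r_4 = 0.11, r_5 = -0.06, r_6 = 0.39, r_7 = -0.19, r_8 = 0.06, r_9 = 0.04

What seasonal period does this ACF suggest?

The largest autocorrelation is r_6 = 0.39; the remaining lags stay at or below 0.11.
The dominant spike at lag 6 indicates a seasonal period of 6.

6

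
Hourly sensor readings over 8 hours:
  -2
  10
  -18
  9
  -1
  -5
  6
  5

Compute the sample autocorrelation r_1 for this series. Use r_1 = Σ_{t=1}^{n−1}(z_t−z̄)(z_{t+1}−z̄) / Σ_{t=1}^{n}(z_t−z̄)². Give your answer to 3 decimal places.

-0.617

Mean z̄ = (-2 + 10 − 18 + 9 − 1 − 5 + 6 + 5)/8 = 0.5000
Deviations from mean: -2.5000, 9.5000, -18.5000, 8.5000, -1.5000, -5.5000, 5.5000, 4.5000
Σ(z_t−z̄)(z_{t+1}−z̄) = (-23.7500) + (-175.7500) + (-157.2500) + (-12.7500) + (8.2500) + (-30.2500) + (24.7500) = -366.7500
Denominator Σ(z_t−z̄)² = 594.0000
r_1 = -366.7500 / 594.0000 = -0.617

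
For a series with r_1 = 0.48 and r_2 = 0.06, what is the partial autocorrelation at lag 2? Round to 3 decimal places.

φ_{22} = (r_2 − r_1²) / (1 − r_1²)
r_1² = (0.48)² = 0.2304
Numerator = 0.06 − 0.2304 = -0.1704; denominator = 1 − 0.2304 = 0.7696
φ_{22} = -0.1704 / 0.7696 = -0.221

-0.221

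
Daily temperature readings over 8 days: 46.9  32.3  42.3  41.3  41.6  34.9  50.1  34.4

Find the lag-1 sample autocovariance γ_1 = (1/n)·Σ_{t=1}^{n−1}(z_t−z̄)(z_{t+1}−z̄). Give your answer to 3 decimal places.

-22.927

Mean z̄ = (46.9 + 32.3 + 42.3 + 41.3 + 41.6 + 34.9 + 50.1 + 34.4)/8 = 40.4750
Deviations: 6.4250, -8.1750, 1.8250, 0.8250, 1.1250, -5.5750, 9.6250, -6.0750
Σ_{t=1}^{7}(z_t−z̄)(z_{t+1}−z̄) = -183.4131
γ_1 = -183.4131 / 8 = -22.927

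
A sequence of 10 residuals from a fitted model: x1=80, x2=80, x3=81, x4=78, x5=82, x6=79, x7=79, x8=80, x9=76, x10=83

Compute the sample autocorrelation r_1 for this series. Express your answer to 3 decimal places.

Mean x̄ = (80 + 80 + 81 + 78 + 82 + 79 + 79 + 80 + 76 + 83)/10 = 79.8000
Numerator Σ_{t=1}^{9}(x_t−x̄)(x_{t+1}−x̄) = -20.0400
Denominator Σ(x_t−x̄)² = 35.6000
r_1 = -20.0400 / 35.6000 = -0.563

-0.563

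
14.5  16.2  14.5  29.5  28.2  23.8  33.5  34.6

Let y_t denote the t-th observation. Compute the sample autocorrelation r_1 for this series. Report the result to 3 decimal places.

Mean ȳ = (14.5 + 16.2 + 14.5 + 29.5 + 28.2 + 23.8 + 33.5 + 34.6)/8 = 24.3500
Σ(y_t−ȳ)(y_{t+1}−ȳ) = (80.2775) + (80.2775) + (-50.7275) + (19.8275) + (-2.1175) + (-5.0325) + (93.7875) = 216.2925
Denominator Σ(y_t−ȳ)² = 490.9000
r_1 = 216.2925 / 490.9000 = 0.441

0.441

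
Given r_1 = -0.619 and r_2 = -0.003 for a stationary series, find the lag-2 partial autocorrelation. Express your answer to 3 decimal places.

φ_{22} = (r_2 − r_1²) / (1 − r_1²)
r_1² = (-0.619)² = 0.383161
Numerator = -0.003 − 0.3832 = -0.3862; denominator = 1 − 0.3832 = 0.6168
φ_{22} = -0.3862 / 0.6168 = -0.626

-0.626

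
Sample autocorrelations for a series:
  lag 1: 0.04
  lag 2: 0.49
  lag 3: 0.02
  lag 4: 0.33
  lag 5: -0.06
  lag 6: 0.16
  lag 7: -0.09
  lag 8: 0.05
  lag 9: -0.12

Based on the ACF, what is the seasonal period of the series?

The largest autocorrelation is r_2 = 0.49, with weaker echoes at lags 4 (0.33) and 6 (0.16); the remaining lags stay at or below 0.05.
The dominant spike at lag 2 indicates a seasonal period of 2.

2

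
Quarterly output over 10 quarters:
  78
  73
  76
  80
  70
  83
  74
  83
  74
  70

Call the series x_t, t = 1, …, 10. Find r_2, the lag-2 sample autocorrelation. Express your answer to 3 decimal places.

Mean x̄ = (78 + 73 + 76 + 80 + 70 + 83 + 74 + 83 + 74 + 70)/10 = 76.1000
Numerator Σ_{t=1}^{8}(x_t−x̄)(x_{t+2}−x̄) = 37.9800
Denominator Σ(x_t−x̄)² = 206.9000
r_2 = 37.9800 / 206.9000 = 0.184

0.184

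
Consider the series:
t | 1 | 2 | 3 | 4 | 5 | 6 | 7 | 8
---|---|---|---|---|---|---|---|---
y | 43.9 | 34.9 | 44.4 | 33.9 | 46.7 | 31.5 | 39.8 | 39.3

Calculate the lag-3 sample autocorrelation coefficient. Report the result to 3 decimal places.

-0.472

Mean ȳ = (43.9 + 34.9 + 44.4 + 33.9 + 46.7 + 31.5 + 39.8 + 39.3)/8 = 39.3000
Deviations from mean: 4.6000, -4.4000, 5.1000, -5.4000, 7.4000, -7.8000, 0.5000, 0.0000
Σ(y_t−ȳ)(y_{t+3}−ȳ) = (-24.8400) + (-32.5600) + (-39.7800) + (-2.7000) + (0.0000) = -99.8800
Denominator Σ(y_t−ȳ)² = 211.5400
r_3 = -99.8800 / 211.5400 = -0.472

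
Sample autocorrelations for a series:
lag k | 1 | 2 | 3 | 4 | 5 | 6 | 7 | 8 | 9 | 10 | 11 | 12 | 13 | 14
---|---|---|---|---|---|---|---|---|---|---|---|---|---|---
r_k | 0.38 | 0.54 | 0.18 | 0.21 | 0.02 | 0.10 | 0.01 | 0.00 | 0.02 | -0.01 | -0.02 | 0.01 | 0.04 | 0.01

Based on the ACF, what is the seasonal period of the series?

2

The largest autocorrelation is r_2 = 0.54; the remaining lags stay at or below 0.38.
The dominant spike at lag 2 indicates a seasonal period of 2.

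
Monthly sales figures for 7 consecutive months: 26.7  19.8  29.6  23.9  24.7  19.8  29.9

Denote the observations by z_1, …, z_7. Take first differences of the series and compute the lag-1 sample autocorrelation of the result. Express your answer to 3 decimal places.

-0.604

First differences Δz: -6.9, 9.8, -5.7, 0.8, -4.9, 10.1
Mean of differences = 0.5333
Numerator Σ(Δz_t−Δz̄)(Δz_{t+1}−Δz̄) = -181.7344
Denominator Σ(Δz_t−Δz̄)² = 301.0933
r_1(Δz) = -181.7344 / 301.0933 = -0.604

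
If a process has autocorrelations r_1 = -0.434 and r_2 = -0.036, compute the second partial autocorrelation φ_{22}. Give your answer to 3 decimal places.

φ_{22} = (r_2 − r_1²) / (1 − r_1²)
r_1² = (-0.434)² = 0.188356
Numerator = -0.036 − 0.1884 = -0.2244; denominator = 1 − 0.1884 = 0.8116
φ_{22} = -0.2244 / 0.8116 = -0.276

-0.276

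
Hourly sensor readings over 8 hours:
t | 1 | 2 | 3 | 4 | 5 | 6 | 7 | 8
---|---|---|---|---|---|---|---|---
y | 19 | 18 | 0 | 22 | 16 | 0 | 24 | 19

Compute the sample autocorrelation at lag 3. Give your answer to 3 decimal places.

Mean ȳ = (19 + 18 + 0 + 22 + 16 + 0 + 24 + 19)/8 = 14.7500
Deviations from mean: 4.2500, 3.2500, -14.7500, 7.2500, 1.2500, -14.7500, 9.2500, 4.2500
Σ(y_t−ȳ)(y_{t+3}−ȳ) = (30.8125) + (4.0625) + (217.5625) + (67.0625) + (5.3125) = 324.8125
Denominator Σ(y_t−ȳ)² = 621.5000
r_3 = 324.8125 / 621.5000 = 0.523

0.523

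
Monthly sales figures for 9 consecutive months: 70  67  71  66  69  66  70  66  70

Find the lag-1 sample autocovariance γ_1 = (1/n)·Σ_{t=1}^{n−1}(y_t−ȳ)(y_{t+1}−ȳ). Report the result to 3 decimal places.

Mean ȳ = (70 + 67 + 71 + 66 + 69 + 66 + 70 + 66 + 70)/9 = 68.3333
Σ_{t=1}^{8}(y_t−ȳ)(y_{t+1}−ȳ) = -26.7778
γ_1 = -26.7778 / 9 = -2.975

-2.975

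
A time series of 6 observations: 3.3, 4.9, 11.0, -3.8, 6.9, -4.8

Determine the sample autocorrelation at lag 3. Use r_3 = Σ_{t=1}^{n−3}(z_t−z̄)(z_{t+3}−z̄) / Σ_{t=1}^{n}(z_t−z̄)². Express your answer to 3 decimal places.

Mean z̄ = (3.3 + 4.9 + 11.0 − 3.8 + 6.9 − 4.8)/6 = 2.9167
Deviations from mean: 0.3833, 1.9833, 8.0833, -6.7167, 3.9833, -7.7167
Numerator Σ_{t=1}^{3}(z_t−z̄)(z_{t+3}−z̄) = -57.0508
Denominator Σ(z_t−z̄)² = 189.9483
r_3 = -57.0508 / 189.9483 = -0.300

-0.300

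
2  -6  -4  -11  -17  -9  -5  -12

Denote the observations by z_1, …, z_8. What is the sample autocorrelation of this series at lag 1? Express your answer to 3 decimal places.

Mean z̄ = (2 − 6 − 4 − 11 − 17 − 9 − 5 − 12)/8 = -7.7500
Deviations from mean: 9.7500, 1.7500, 3.7500, -3.2500, -9.2500, -1.2500, 2.7500, -4.2500
Σ(z_t−z̄)(z_{t+1}−z̄) = (17.0625) + (6.5625) + (-12.1875) + (30.0625) + (11.5625) + (-3.4375) + (-11.6875) = 37.9375
Denominator Σ(z_t−z̄)² = 235.5000
r_1 = 37.9375 / 235.5000 = 0.161

0.161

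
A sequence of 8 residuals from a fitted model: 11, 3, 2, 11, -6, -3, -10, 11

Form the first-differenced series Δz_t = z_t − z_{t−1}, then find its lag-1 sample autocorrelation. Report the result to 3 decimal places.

-0.399

First differences Δz: -8, -1, 9, -17, 3, -7, 21
Mean of differences = 0.0000
Numerator Σ(Δz_t−Δz̄)(Δz_{t+1}−Δz̄) = -373.0000
Denominator Σ(Δz_t−Δz̄)² = 934.0000
r_1(Δz) = -373.0000 / 934.0000 = -0.399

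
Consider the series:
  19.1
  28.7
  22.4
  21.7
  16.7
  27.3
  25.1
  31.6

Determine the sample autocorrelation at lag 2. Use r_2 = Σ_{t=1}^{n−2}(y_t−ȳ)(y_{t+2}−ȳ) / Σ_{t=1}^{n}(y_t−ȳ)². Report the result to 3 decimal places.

Mean ȳ = (19.1 + 28.7 + 22.4 + 21.7 + 16.7 + 27.3 + 25.1 + 31.6)/8 = 24.0750
Numerator Σ_{t=1}^{6}(y_t−ȳ)(y_{t+2}−ȳ) = 18.7513
Denominator Σ(y_t−ȳ)² = 177.0550
r_2 = 18.7513 / 177.0550 = 0.106

0.106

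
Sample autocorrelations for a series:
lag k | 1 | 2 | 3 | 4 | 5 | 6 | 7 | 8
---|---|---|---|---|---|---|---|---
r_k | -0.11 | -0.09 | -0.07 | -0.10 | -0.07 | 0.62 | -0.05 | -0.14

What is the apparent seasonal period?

6

The largest autocorrelation is r_6 = 0.62; the remaining lags stay at or below -0.05.
The dominant spike at lag 6 indicates a seasonal period of 6.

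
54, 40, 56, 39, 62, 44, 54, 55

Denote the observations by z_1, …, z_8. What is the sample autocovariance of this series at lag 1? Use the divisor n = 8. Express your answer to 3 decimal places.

-46.469

Mean z̄ = (54 + 40 + 56 + 39 + 62 + 44 + 54 + 55)/8 = 50.5000
Deviations: 3.5000, -10.5000, 5.5000, -11.5000, 11.5000, -6.5000, 3.5000, 4.5000
Σ_{t=1}^{7}(z_t−z̄)(z_{t+1}−z̄) = -371.7500
γ_1 = -371.7500 / 8 = -46.469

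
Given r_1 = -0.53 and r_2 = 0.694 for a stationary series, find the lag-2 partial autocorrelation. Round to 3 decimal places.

0.574

φ_{22} = (r_2 − r_1²) / (1 − r_1²)
r_1² = (-0.53)² = 0.2809
Numerator = 0.694 − 0.2809 = 0.4131; denominator = 1 − 0.2809 = 0.7191
φ_{22} = 0.4131 / 0.7191 = 0.574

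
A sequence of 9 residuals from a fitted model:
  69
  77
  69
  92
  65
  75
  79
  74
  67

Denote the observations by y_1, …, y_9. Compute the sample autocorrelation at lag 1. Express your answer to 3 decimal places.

-0.533

Mean ȳ = (69 + 77 + 69 + 92 + 65 + 75 + 79 + 74 + 67)/9 = 74.1111
Numerator Σ_{t=1}^{8}(y_t−ȳ)(y_{t+1}−ȳ) = -287.4568
Denominator Σ(y_t−ȳ)² = 538.8889
r_1 = -287.4568 / 538.8889 = -0.533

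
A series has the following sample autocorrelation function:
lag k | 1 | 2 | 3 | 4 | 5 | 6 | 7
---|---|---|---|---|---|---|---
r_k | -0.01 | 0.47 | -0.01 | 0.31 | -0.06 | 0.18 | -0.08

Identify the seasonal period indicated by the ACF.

2

The largest autocorrelation is r_2 = 0.47, with weaker echoes at lags 4 (0.31) and 6 (0.18); the remaining lags stay at or below -0.01.
The dominant spike at lag 2 indicates a seasonal period of 2.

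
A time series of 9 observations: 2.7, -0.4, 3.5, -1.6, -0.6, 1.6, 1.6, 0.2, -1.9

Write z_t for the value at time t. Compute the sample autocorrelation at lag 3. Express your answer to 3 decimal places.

Mean z̄ = (2.7 − 0.4 + 3.5 − 1.6 − 0.6 + 1.6 + 1.6 + 0.2 − 1.9)/9 = 0.5667
Numerator Σ_{t=1}^{6}(z_t−z̄)(z_{t+3}−z̄) = -4.8233
Denominator Σ(z_t−z̄)² = 28.5000
r_3 = -4.8233 / 28.5000 = -0.169

-0.169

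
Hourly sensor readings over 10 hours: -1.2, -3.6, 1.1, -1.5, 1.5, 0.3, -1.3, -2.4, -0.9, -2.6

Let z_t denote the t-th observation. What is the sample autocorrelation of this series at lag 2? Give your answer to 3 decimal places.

Mean z̄ = (-1.2 − 3.6 + 1.1 − 1.5 + 1.5 + 0.3 − 1.3 − 2.4 − 0.9 − 2.6)/10 = -1.0600
Numerator Σ_{t=1}^{8}(z_t−z̄)(z_{t+2}−z̄) = 5.3348
Denominator Σ(z_t−z̄)² = 23.9840
r_2 = 5.3348 / 23.9840 = 0.222

0.222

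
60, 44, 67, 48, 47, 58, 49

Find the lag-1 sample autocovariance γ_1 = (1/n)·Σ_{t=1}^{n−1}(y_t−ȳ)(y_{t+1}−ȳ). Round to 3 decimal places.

Mean ȳ = (60 + 44 + 67 + 48 + 47 + 58 + 49)/7 = 53.2857
Σ_{t=1}^{6}(y_t−ȳ)(y_{t+1}−ȳ) = -278.7959
γ_1 = -278.7959 / 7 = -39.828

-39.828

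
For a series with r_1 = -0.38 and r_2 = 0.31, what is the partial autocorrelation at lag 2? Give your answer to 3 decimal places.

0.194

φ_{22} = (r_2 − r_1²) / (1 − r_1²)
r_1² = (-0.38)² = 0.1444
Numerator = 0.31 − 0.1444 = 0.1656; denominator = 1 − 0.1444 = 0.8556
φ_{22} = 0.1656 / 0.8556 = 0.194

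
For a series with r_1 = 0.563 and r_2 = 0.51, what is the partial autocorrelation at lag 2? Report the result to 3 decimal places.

0.283

φ_{22} = (r_2 − r_1²) / (1 − r_1²)
r_1² = (0.563)² = 0.316969
Numerator = 0.51 − 0.3170 = 0.1930; denominator = 1 − 0.3170 = 0.6830
φ_{22} = 0.1930 / 0.6830 = 0.283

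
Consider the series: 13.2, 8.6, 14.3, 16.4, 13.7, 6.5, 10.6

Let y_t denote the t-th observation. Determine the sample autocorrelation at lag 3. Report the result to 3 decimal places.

Mean ȳ = (13.2 + 8.6 + 14.3 + 16.4 + 13.7 + 6.5 + 10.6)/7 = 11.9000
Σ(y_t−ȳ)(y_{t+3}−ȳ) = (5.8500) + (-5.9400) + (-12.9600) + (-5.8500) = -18.9000
Denominator Σ(y_t−ȳ)² = 72.6800
r_3 = -18.9000 / 72.6800 = -0.260

-0.260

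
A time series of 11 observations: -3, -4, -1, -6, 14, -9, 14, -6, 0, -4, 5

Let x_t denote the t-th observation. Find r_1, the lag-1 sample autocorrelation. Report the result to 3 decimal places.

-0.683

Mean x̄ = (-3 − 4 − 1 − 6 + 14 − 9 + 14 − 6 + 0 − 4 + 5)/11 = 0.0000
Numerator Σ_{t=1}^{10}(x_t−x̄)(x_{t+1}−x̄) = -418.0000
Denominator Σ(x_t−x̄)² = 612.0000
r_1 = -418.0000 / 612.0000 = -0.683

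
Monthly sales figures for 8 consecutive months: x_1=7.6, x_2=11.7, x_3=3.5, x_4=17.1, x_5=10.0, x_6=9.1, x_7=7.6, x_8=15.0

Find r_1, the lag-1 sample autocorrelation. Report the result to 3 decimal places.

Mean x̄ = (7.6 + 11.7 + 3.5 + 17.1 + 10.0 + 9.1 + 7.6 + 15.0)/8 = 10.2000
Numerator Σ_{t=1}^{7}(x_t−x̄)(x_{t+1}−x̄) = -70.9600
Denominator Σ(x_t−x̄)² = 132.5600
r_1 = -70.9600 / 132.5600 = -0.535

-0.535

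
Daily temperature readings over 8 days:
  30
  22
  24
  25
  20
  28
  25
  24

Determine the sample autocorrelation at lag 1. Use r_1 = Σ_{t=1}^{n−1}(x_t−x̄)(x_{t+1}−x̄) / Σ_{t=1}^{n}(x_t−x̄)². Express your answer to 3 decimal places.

-0.411

Mean x̄ = (30 + 22 + 24 + 25 + 20 + 28 + 25 + 24)/8 = 24.7500
Numerator Σ_{t=1}^{7}(x_t−x̄)(x_{t+1}−x̄) = -28.5625
Denominator Σ(x_t−x̄)² = 69.5000
r_1 = -28.5625 / 69.5000 = -0.411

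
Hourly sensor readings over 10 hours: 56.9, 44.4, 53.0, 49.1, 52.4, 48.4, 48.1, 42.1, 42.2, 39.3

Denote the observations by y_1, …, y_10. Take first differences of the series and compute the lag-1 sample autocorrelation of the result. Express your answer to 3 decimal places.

-0.613

First differences Δy: -12.5, 8.6, -3.9, 3.3, -4.0, -0.3, -6.0, 0.1, -2.9
Mean of differences = -1.9556
Numerator Σ(Δy_t−Δȳ)(Δy_{t+1}−Δȳ) = -173.1264
Denominator Σ(Δy_t−Δȳ)² = 282.4022
r_1(Δy) = -173.1264 / 282.4022 = -0.613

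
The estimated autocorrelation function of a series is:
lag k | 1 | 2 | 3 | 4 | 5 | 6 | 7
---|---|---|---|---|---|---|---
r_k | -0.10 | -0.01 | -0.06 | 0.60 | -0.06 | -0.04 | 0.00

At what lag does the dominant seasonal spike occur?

The largest autocorrelation is r_4 = 0.60; the remaining lags stay at or below 0.00.
The dominant spike at lag 4 indicates a seasonal period of 4.

4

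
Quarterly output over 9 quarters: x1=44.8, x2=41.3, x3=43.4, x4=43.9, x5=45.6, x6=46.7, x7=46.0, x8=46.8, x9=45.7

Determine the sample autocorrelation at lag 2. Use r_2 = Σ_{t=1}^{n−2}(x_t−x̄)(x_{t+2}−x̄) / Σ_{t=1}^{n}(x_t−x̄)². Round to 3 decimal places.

0.234

Mean x̄ = (44.8 + 41.3 + 43.4 + 43.9 + 45.6 + 46.7 + 46.0 + 46.8 + 45.7)/9 = 44.9111
Σ(x_t−x̄)(x_{t+2}−x̄) = (0.1679) + (3.6512) + (-1.0410) + (-1.8088) + (0.7501) + (3.3790) + (0.8590) = 5.9575
Denominator Σ(x_t−x̄)² = 25.4089
r_2 = 5.9575 / 25.4089 = 0.234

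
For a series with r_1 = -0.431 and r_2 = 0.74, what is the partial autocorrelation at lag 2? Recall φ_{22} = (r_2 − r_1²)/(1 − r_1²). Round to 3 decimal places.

φ_{22} = (r_2 − r_1²) / (1 − r_1²)
r_1² = (-0.431)² = 0.185761
Numerator = 0.74 − 0.1858 = 0.5542; denominator = 1 − 0.1858 = 0.8142
φ_{22} = 0.5542 / 0.8142 = 0.681

0.681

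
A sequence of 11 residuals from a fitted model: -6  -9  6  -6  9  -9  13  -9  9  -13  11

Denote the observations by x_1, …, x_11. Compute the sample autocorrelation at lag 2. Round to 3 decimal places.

Mean x̄ = (-6 − 9 + 6 − 6 + 9 − 9 + 13 − 9 + 9 − 13 + 11)/11 = -0.3636
Numerator Σ_{t=1}^{9}(x_t−x̄)(x_{t+2}−x̄) = 661.4628
Denominator Σ(x_t−x̄)² = 970.5455
r_2 = 661.4628 / 970.5455 = 0.682

0.682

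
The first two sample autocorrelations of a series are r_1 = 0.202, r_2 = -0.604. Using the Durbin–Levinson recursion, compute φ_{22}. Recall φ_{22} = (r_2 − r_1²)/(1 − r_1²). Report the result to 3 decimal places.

φ_{22} = (r_2 − r_1²) / (1 − r_1²)
r_1² = (0.202)² = 0.040804
Numerator = -0.604 − 0.0408 = -0.6448; denominator = 1 − 0.0408 = 0.9592
φ_{22} = -0.6448 / 0.9592 = -0.672

-0.672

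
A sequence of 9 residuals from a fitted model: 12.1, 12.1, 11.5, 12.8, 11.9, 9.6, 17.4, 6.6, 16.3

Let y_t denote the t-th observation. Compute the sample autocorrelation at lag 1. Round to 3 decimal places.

-0.786

Mean ȳ = (12.1 + 12.1 + 11.5 + 12.8 + 11.9 + 9.6 + 17.4 + 6.6 + 16.3)/9 = 12.2556
Numerator Σ_{t=1}^{8}(y_t−ȳ)(y_{t+1}−ȳ) = -65.1486
Denominator Σ(y_t−ȳ)² = 82.9022
r_1 = -65.1486 / 82.9022 = -0.786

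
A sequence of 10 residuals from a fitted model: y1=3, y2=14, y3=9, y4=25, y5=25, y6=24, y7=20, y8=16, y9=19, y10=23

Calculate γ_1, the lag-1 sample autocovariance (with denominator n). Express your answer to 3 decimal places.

13.656

Mean ȳ = (3 + 14 + 9 + 25 + 25 + 24 + 20 + 16 + 19 + 23)/10 = 17.8000
Σ_{t=1}^{9}(y_t−ȳ)(y_{t+1}−ȳ) = 136.5600
γ_1 = 136.5600 / 10 = 13.656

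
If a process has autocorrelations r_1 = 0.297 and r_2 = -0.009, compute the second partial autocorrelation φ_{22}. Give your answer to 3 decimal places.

φ_{22} = (r_2 − r_1²) / (1 − r_1²)
r_1² = (0.297)² = 0.088209
Numerator = -0.009 − 0.0882 = -0.0972; denominator = 1 − 0.0882 = 0.9118
φ_{22} = -0.0972 / 0.9118 = -0.107

-0.107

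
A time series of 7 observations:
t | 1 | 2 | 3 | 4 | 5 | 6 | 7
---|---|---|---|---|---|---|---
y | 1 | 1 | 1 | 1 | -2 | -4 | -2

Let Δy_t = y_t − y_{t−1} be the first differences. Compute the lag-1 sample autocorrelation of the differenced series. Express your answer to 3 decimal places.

First differences Δy: 0, 0, 0, -3, -2, 2
Mean of differences = -0.5000
Numerator Σ(Δy_t−Δȳ)(Δy_{t+1}−Δȳ) = -0.7500
Denominator Σ(Δy_t−Δȳ)² = 15.5000
r_1(Δy) = -0.7500 / 15.5000 = -0.048

-0.048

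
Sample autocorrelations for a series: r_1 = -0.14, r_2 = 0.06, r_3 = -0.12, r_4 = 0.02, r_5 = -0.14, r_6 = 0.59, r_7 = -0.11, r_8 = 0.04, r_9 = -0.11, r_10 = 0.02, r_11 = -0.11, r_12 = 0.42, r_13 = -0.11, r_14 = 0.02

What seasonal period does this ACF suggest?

6

The largest autocorrelation is r_6 = 0.59, with a weaker echo at lag 12 (0.42); the remaining lags stay at or below 0.06.
The dominant spike at lag 6 indicates a seasonal period of 6.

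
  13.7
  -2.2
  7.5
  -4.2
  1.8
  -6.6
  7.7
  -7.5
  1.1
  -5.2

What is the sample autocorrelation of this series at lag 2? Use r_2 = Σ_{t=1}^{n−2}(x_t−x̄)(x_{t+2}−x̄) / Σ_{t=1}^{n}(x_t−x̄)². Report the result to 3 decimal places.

Mean x̄ = (13.7 − 2.2 + 7.5 − 4.2 + 1.8 − 6.6 + 7.7 − 7.5 + 1.1 − 5.2)/10 = 0.6100
Numerator Σ_{t=1}^{8}(x_t−x̄)(x_{t+2}−x̄) = 264.0888
Denominator Σ(x_t−x̄)² = 453.2890
r_2 = 264.0888 / 453.2890 = 0.583

0.583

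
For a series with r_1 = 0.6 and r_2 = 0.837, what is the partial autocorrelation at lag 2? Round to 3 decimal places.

φ_{22} = (r_2 − r_1²) / (1 − r_1²)
r_1² = (0.6)² = 0.36
Numerator = 0.837 − 0.3600 = 0.4770; denominator = 1 − 0.3600 = 0.6400
φ_{22} = 0.4770 / 0.6400 = 0.745

0.745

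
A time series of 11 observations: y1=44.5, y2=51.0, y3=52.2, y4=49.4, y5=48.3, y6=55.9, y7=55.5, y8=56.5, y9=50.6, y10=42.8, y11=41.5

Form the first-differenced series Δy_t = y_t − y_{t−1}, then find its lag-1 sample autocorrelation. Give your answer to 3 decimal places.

First differences Δy: 6.5, 1.2, -2.8, -1.1, 7.6, -0.4, 1.0, -5.9, -7.8, -1.3
Mean of differences = -0.3000
Numerator Σ(Δy_t−Δȳ)(Δy_{t+1}−Δȳ) = 43.4300
Denominator Σ(Δy_t−Δȳ)² = 208.1000
r_1(Δy) = 43.4300 / 208.1000 = 0.209

0.209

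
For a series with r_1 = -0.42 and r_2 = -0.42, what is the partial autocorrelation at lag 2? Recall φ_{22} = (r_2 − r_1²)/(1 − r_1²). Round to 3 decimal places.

-0.724

φ_{22} = (r_2 − r_1²) / (1 − r_1²)
r_1² = (-0.42)² = 0.1764
Numerator = -0.42 − 0.1764 = -0.5964; denominator = 1 − 0.1764 = 0.8236
φ_{22} = -0.5964 / 0.8236 = -0.724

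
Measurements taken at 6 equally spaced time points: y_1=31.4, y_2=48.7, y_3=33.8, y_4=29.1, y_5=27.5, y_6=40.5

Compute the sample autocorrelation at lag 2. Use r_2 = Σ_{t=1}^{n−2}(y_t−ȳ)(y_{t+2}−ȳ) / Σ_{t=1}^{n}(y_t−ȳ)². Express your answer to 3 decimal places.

Mean ȳ = (31.4 + 48.7 + 33.8 + 29.1 + 27.5 + 40.5)/6 = 35.1667
Deviations from mean: -3.7667, 13.5333, -1.3667, -6.0667, -7.6667, 5.3333
Numerator Σ_{t=1}^{4}(y_t−ȳ)(y_{t+2}−ȳ) = -98.8322
Denominator Σ(y_t−ȳ)² = 323.2333
r_2 = -98.8322 / 323.2333 = -0.306

-0.306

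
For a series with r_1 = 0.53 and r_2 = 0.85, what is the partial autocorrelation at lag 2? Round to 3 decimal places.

0.791

φ_{22} = (r_2 − r_1²) / (1 − r_1²)
r_1² = (0.53)² = 0.2809
Numerator = 0.85 − 0.2809 = 0.5691; denominator = 1 − 0.2809 = 0.7191
φ_{22} = 0.5691 / 0.7191 = 0.791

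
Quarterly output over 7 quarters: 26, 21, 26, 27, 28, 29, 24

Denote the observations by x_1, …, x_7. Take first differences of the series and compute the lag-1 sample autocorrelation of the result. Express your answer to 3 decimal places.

First differences Δx: -5, 5, 1, 1, 1, -5
Mean of differences = -0.3333
Numerator Σ(Δx_t−Δx̄)(Δx_{t+1}−Δx̄) = -20.4444
Denominator Σ(Δx_t−Δx̄)² = 77.3333
r_1(Δx) = -20.4444 / 77.3333 = -0.264

-0.264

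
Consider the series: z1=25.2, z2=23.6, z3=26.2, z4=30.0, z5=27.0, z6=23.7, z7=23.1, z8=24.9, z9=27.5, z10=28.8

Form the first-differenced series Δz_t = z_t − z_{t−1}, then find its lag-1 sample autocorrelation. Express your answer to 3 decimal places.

First differences Δz: -1.6, 2.6, 3.8, -3.0, -3.3, -0.6, 1.8, 2.6, 1.3
Mean of differences = 0.4000
Numerator Σ(Δz_t−Δz̄)(Δz_{t+1}−Δz̄) = 11.4600
Denominator Σ(Δz_t−Δz̄)² = 54.2600
r_1(Δz) = 11.4600 / 54.2600 = 0.211

0.211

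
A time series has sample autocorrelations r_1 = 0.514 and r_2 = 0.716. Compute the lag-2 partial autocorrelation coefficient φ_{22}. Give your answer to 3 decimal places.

0.614

φ_{22} = (r_2 − r_1²) / (1 − r_1²)
r_1² = (0.514)² = 0.264196
Numerator = 0.716 − 0.2642 = 0.4518; denominator = 1 − 0.2642 = 0.7358
φ_{22} = 0.4518 / 0.7358 = 0.614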